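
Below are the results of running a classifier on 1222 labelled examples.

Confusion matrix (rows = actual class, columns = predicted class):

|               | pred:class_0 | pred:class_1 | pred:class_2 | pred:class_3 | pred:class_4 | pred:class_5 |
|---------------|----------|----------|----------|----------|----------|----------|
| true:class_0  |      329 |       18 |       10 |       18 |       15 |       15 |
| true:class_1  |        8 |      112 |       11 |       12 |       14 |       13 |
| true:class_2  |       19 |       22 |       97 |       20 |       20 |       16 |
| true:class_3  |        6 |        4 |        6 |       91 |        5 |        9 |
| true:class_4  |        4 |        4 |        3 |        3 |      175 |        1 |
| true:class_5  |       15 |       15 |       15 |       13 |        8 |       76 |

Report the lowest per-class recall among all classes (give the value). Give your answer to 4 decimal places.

0.5000

Per-class recall (TP/(TP+FN)):
  class_0: TP=329, FN=18+10+18+15+15=76 → 329/405 = 0.81235
  class_1: TP=112, FN=8+11+12+14+13=58 → 112/170 = 0.65882
  class_2: TP=97, FN=19+22+20+20+16=97 → 97/194 = 0.50000
  class_3: TP=91, FN=6+4+6+5+9=30 → 91/121 = 0.75207
  class_4: TP=175, FN=4+4+3+3+1=15 → 175/190 = 0.92105
  class_5: TP=76, FN=15+15+15+13+8=66 → 76/142 = 0.53521
Lowest is class 'class_2' with recall = 0.5000.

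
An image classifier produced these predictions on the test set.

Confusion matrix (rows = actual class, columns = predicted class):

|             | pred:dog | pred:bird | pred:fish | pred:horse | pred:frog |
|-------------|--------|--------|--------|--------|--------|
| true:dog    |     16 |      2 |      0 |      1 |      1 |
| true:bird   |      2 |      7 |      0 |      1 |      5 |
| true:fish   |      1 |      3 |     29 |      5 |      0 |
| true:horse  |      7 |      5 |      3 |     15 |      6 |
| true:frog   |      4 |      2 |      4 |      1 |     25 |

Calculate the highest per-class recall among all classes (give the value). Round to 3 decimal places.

Per-class recall (TP/(TP+FN)):
  dog: TP=16, FN=2+0+1+1=4 → 16/20 = 0.8000
  bird: TP=7, FN=2+0+1+5=8 → 7/15 = 0.4667
  fish: TP=29, FN=1+3+5+0=9 → 29/38 = 0.7632
  horse: TP=15, FN=7+5+3+6=21 → 15/36 = 0.4167
  frog: TP=25, FN=4+2+4+1=11 → 25/36 = 0.6944
Highest is class 'dog' with recall = 0.800.

0.800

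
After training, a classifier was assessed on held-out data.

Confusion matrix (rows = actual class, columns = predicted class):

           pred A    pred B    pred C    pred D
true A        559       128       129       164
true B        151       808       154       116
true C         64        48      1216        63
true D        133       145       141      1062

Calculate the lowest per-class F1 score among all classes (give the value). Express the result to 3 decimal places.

0.592

Per-class F1 score (2·TP/(2·TP+FP+FN)):
  A: TP=559, FP=151+64+133=348, FN=128+129+164=421 → 1118/1887 = 0.5925
  B: TP=808, FP=128+48+145=321, FN=151+154+116=421 → 1616/2358 = 0.6853
  C: TP=1216, FP=129+154+141=424, FN=64+48+63=175 → 2432/3031 = 0.8024
  D: TP=1062, FP=164+116+63=343, FN=133+145+141=419 → 2124/2886 = 0.7360
Lowest is class 'A' with F1 score = 0.592.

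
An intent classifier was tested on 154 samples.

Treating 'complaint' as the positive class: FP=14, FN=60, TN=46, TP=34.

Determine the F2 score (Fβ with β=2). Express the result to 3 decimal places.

0.401

Fβ = (1+β²)·TP / ((1+β²)·TP + β²·FN + FP), with β²=4
= 5·34 / (5·34 + 4·60 + 14) = 0.401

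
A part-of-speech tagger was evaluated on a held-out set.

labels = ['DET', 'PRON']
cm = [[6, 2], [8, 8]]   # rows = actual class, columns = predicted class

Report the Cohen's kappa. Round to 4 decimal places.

0.2105

Observed agreement pₒ = trace/N = 14/24 = 0.58333
Expected agreement pₑ = Σ (rowᵢ·colᵢ)/N² = (8·14 + 16·10)/24² = 0.47222
κ = (pₒ − pₑ)/(1 − pₑ) = (0.58333 − 0.47222)/(1 − 0.47222) = 0.2105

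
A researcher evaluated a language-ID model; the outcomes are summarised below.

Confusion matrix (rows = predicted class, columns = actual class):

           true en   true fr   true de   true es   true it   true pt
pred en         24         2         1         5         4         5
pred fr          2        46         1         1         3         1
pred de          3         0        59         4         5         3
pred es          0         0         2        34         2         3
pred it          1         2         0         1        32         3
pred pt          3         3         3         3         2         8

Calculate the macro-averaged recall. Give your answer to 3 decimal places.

0.702

Per-class recall (TP/(TP+FN)):
  en: TP=24, FN=2+3+0+1+3=9 → 24/33 = 0.7273
  fr: TP=46, FN=2+0+0+2+3=7 → 46/53 = 0.8679
  de: TP=59, FN=1+1+2+0+3=7 → 59/66 = 0.8939
  es: TP=34, FN=5+1+4+1+3=14 → 34/48 = 0.7083
  it: TP=32, FN=4+3+5+2+2=16 → 32/48 = 0.6667
  pt: TP=8, FN=5+1+3+3+3=15 → 8/23 = 0.3478
Macro-recall = mean = (0.7273 + 0.8679 + 0.8939 + 0.7083 + 0.6667 + 0.3478) / 6 = 0.702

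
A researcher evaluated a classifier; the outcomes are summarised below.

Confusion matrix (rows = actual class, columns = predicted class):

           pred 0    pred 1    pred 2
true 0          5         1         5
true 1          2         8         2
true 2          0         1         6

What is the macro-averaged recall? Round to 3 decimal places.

0.659

Per-class recall (TP/(TP+FN)):
  0: TP=5, FN=1+5=6 → 5/11 = 0.4545
  1: TP=8, FN=2+2=4 → 8/12 = 0.6667
  2: TP=6, FN=0+1=1 → 6/7 = 0.8571
Macro-recall = mean = (0.4545 + 0.6667 + 0.8571) / 3 = 0.659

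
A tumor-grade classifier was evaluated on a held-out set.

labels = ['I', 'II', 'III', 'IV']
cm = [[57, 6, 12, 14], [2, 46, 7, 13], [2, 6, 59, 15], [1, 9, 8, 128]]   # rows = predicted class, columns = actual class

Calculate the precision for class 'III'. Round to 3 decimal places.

0.720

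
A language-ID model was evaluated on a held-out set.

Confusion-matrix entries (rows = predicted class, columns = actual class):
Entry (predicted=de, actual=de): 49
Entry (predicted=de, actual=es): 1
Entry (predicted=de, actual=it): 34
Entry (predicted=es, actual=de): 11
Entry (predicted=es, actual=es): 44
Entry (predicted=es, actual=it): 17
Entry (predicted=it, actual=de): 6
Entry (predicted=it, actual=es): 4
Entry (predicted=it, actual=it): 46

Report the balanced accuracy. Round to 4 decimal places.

0.7049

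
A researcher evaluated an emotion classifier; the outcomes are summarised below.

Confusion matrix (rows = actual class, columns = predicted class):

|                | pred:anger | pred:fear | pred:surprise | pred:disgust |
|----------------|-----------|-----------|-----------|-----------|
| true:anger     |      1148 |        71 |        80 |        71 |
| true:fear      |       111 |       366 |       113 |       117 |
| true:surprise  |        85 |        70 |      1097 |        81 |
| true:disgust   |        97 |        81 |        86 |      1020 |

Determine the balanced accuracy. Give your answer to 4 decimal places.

Balanced accuracy = mean of per-class recall.
  anger: recall = 1148/1370 = 0.83796
  fear: recall = 366/707 = 0.51768
  surprise: recall = 1097/1333 = 0.82296
  disgust: recall = 1020/1284 = 0.79439
Mean = (0.83796 + 0.51768 + 0.82296 + 0.79439) / 4 = 0.7432

0.7432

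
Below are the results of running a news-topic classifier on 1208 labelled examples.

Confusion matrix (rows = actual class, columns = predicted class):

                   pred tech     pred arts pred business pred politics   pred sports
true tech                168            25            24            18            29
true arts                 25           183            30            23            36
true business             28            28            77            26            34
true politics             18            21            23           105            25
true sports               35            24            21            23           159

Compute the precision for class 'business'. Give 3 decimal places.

0.440

precision = TP/(TP+FP).
business: TP=77, FP=24+30+23+21=98 → 77/175 = 0.4400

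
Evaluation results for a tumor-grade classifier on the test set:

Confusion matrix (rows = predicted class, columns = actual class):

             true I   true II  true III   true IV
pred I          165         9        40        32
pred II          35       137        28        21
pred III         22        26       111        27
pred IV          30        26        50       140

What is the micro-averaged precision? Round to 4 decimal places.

Micro-averaging pools counts across classes: ΣTP=553, ΣFP=346, ΣFN=346.
Micro-precision = TP/(TP+FP) on pooled counts = 0.6151 (equals overall accuracy in single-label multiclass).

0.6151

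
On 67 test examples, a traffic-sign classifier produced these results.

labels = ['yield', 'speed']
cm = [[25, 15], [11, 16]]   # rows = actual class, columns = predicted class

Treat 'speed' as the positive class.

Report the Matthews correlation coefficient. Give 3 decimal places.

0.214

MCC = (TP·TN − FP·FN) / √((TP+FP)(TP+FN)(TN+FP)(TN+FN))
Numerator = 16·25 − 15·11 = 235
Denominator = √(31·27·40·36) = √1205280 = 1097.8524
MCC = 235 / 1097.8524 = 0.214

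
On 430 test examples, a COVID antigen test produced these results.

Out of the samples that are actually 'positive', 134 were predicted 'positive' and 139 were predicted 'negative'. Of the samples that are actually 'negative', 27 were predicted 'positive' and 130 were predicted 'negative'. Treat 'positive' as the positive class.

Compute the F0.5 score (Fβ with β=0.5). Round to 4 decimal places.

0.7306

Fβ = (1+β²)·TP / ((1+β²)·TP + β²·FN + FP), with β²=1/4
= 1.25·134 / (1.25·134 + 0.25·139 + 27) = 0.7306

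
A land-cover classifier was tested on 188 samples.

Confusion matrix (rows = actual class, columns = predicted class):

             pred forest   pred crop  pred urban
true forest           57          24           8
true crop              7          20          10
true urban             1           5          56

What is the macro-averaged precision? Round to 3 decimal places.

Per-class precision (TP/(TP+FP)):
  forest: TP=57, FP=7+1=8 → 57/65 = 0.8769
  crop: TP=20, FP=24+5=29 → 20/49 = 0.4082
  urban: TP=56, FP=8+10=18 → 56/74 = 0.7568
Macro-precision = mean = (0.8769 + 0.4082 + 0.7568) / 3 = 0.681

0.681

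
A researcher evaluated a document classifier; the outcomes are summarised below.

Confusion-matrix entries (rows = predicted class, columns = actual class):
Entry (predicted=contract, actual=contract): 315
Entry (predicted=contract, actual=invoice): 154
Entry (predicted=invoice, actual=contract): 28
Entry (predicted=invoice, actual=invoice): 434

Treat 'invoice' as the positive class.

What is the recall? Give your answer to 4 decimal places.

0.7381

Recall = TP/(TP+FN) = 434/(434+154) = 434/588 = 0.7381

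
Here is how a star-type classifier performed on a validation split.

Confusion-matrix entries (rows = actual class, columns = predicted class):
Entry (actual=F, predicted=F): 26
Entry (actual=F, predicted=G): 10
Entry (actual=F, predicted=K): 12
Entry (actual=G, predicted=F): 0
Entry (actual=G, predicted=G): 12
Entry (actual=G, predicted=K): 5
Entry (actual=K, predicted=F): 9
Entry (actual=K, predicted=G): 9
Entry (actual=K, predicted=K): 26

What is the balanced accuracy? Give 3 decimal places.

0.613

Balanced accuracy = mean of per-class recall.
  F: recall = 26/48 = 0.5417
  G: recall = 12/17 = 0.7059
  K: recall = 26/44 = 0.5909
Mean = (0.5417 + 0.7059 + 0.5909) / 3 = 0.613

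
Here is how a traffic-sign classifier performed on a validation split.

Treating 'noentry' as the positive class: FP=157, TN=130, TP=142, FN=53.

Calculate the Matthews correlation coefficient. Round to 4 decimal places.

MCC = (TP·TN − FP·FN) / √((TP+FP)(TP+FN)(TN+FP)(TN+FN))
Numerator = 142·130 − 157·53 = 10139
Denominator = √(299·195·287·183) = √3062236905 = 55337.4819
MCC = 10139 / 55337.4819 = 0.1832

0.1832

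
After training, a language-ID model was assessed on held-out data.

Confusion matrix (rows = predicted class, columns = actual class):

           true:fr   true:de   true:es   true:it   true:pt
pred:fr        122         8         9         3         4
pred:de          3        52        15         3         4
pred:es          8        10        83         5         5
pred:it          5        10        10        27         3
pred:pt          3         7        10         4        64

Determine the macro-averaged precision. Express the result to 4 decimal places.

0.6954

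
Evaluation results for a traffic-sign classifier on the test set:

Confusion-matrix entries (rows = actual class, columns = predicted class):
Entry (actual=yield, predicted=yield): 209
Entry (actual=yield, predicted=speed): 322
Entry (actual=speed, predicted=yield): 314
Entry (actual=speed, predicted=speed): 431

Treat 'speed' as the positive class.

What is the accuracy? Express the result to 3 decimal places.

0.502

Accuracy = (TP+TN)/N = (431+209)/1276 = 0.502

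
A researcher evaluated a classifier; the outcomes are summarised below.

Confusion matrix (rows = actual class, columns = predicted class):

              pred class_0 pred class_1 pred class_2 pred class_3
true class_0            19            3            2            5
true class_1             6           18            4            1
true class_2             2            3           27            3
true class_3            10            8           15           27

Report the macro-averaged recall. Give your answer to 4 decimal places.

0.6243

Per-class recall (TP/(TP+FN)):
  class_0: TP=19, FN=3+2+5=10 → 19/29 = 0.65517
  class_1: TP=18, FN=6+4+1=11 → 18/29 = 0.62069
  class_2: TP=27, FN=2+3+3=8 → 27/35 = 0.77143
  class_3: TP=27, FN=10+8+15=33 → 27/60 = 0.45000
Macro-recall = mean = (0.65517 + 0.62069 + 0.77143 + 0.45000) / 4 = 0.6243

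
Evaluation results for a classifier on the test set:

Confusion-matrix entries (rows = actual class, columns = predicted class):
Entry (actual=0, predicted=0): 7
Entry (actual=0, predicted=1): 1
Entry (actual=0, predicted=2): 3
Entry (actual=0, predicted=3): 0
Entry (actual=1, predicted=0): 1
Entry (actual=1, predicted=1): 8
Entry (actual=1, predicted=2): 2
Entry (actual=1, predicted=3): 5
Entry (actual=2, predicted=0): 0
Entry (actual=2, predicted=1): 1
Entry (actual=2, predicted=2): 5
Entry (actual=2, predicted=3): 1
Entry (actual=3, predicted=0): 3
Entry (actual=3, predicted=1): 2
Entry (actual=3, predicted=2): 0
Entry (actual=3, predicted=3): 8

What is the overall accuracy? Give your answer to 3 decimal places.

0.596

Accuracy = trace / total = (7+8+5+8=28) / 47 = 28/47 = 0.596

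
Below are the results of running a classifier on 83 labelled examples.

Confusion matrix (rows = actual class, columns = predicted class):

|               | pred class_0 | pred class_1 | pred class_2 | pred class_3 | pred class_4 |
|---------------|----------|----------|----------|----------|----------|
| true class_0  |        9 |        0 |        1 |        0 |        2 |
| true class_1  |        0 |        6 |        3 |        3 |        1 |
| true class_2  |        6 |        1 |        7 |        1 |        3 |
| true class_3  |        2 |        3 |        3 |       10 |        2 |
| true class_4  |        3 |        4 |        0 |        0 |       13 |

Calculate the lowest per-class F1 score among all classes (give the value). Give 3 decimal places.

Per-class F1 score (2·TP/(2·TP+FP+FN)):
  class_0: TP=9, FP=0+6+2+3=11, FN=0+1+0+2=3 → 18/32 = 0.5625
  class_1: TP=6, FP=0+1+3+4=8, FN=0+3+3+1=7 → 12/27 = 0.4444
  class_2: TP=7, FP=1+3+3+0=7, FN=6+1+1+3=11 → 14/32 = 0.4375
  class_3: TP=10, FP=0+3+1+0=4, FN=2+3+3+2=10 → 20/34 = 0.5882
  class_4: TP=13, FP=2+1+3+2=8, FN=3+4+0+0=7 → 26/41 = 0.6341
Lowest is class 'class_2' with F1 score = 0.438.

0.438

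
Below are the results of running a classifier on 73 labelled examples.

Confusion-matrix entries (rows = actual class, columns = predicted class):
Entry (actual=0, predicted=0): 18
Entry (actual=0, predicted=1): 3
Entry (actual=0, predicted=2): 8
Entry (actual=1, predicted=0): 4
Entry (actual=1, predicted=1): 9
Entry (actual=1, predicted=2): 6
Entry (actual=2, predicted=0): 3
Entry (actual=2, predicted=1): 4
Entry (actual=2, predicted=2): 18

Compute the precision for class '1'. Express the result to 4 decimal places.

0.5625

Take TP from the diagonal, FP from the rest of the '1' prediction marginal, FN from the rest of the '1' actual marginal.
precision = TP/(TP+FP).
1: TP=9, FP=3+4=7 → 9/16 = 0.56250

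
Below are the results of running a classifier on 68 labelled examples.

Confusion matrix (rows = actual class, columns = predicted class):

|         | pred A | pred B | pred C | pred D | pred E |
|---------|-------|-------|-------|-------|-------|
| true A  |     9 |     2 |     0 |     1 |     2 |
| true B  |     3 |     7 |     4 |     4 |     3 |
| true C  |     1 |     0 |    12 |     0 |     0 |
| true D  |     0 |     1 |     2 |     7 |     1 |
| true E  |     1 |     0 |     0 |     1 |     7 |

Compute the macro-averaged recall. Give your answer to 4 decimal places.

Per-class recall (TP/(TP+FN)):
  A: TP=9, FN=2+0+1+2=5 → 9/14 = 0.64286
  B: TP=7, FN=3+4+4+3=14 → 7/21 = 0.33333
  C: TP=12, FN=1+0+0+0=1 → 12/13 = 0.92308
  D: TP=7, FN=0+1+2+1=4 → 7/11 = 0.63636
  E: TP=7, FN=1+0+0+1=2 → 7/9 = 0.77778
Macro-recall = mean = (0.64286 + 0.33333 + 0.92308 + 0.63636 + 0.77778) / 5 = 0.6627

0.6627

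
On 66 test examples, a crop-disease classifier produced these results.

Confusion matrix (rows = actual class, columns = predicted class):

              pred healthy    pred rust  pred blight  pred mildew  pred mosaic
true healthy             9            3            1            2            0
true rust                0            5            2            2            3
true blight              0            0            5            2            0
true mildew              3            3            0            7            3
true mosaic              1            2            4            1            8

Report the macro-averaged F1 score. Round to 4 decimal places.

0.5138

Per-class F1 score (2·TP/(2·TP+FP+FN)):
  healthy: TP=9, FP=0+0+3+1=4, FN=3+1+2+0=6 → 18/28 = 0.64286
  rust: TP=5, FP=3+0+3+2=8, FN=0+2+2+3=7 → 10/25 = 0.40000
  blight: TP=5, FP=1+2+0+4=7, FN=0+0+2+0=2 → 10/19 = 0.52632
  mildew: TP=7, FP=2+2+2+1=7, FN=3+3+0+3=9 → 14/30 = 0.46667
  mosaic: TP=8, FP=0+3+0+3=6, FN=1+2+4+1=8 → 16/30 = 0.53333
Macro-F1 score = mean = (0.64286 + 0.40000 + 0.52632 + 0.46667 + 0.53333) / 5 = 0.5138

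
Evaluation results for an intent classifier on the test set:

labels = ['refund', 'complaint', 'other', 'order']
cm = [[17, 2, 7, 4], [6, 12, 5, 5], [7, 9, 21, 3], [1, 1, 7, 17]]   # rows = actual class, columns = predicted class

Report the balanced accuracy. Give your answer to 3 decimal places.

0.544

Balanced accuracy = mean of per-class recall.
  refund: recall = 17/30 = 0.5667
  complaint: recall = 12/28 = 0.4286
  other: recall = 21/40 = 0.5250
  order: recall = 17/26 = 0.6538
Mean = (0.5667 + 0.4286 + 0.5250 + 0.6538) / 4 = 0.544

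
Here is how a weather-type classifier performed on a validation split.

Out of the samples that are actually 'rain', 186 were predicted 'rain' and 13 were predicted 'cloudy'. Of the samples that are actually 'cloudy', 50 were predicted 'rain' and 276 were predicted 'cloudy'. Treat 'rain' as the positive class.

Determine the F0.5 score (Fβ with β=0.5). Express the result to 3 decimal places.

Fβ = (1+β²)·TP / ((1+β²)·TP + β²·FN + FP), with β²=1/4
= 1.25·186 / (1.25·186 + 0.25·13 + 50) = 0.814

0.814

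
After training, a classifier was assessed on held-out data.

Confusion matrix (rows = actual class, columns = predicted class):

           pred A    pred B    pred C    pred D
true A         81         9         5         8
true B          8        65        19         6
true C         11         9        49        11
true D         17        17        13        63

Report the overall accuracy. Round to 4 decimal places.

0.6598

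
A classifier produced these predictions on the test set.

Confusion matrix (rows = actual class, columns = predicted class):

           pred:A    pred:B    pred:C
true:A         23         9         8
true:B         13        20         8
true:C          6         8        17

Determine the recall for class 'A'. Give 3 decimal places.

recall = TP/(TP+FN).
A: TP=23, FN=9+8=17 → 23/40 = 0.5750

0.575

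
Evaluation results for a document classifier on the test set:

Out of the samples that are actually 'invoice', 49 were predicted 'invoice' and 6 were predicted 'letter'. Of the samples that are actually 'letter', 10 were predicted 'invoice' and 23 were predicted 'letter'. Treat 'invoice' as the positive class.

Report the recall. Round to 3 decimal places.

Recall = TP/(TP+FN) = 49/(49+6) = 49/55 = 0.891

0.891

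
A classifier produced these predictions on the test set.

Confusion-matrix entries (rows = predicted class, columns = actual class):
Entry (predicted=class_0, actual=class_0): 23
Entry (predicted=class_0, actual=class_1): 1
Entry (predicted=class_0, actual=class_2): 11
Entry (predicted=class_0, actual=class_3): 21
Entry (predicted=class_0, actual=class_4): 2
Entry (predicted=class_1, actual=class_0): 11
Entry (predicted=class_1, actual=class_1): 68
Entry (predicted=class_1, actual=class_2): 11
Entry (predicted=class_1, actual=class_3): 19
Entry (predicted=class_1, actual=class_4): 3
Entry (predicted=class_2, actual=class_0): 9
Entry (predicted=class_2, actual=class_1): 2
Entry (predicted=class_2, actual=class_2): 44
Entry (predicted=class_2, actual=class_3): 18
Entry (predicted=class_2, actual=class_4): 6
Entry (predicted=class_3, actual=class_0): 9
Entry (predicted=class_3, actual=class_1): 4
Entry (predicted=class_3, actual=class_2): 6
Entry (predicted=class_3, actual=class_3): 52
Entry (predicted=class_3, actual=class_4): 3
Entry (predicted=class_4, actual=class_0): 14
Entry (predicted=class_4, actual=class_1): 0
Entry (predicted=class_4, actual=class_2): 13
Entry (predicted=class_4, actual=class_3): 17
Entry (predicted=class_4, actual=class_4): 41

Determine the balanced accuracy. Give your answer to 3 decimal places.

Balanced accuracy = mean of per-class recall.
  class_0: recall = 23/66 = 0.3485
  class_1: recall = 68/75 = 0.9067
  class_2: recall = 44/85 = 0.5176
  class_3: recall = 52/127 = 0.4094
  class_4: recall = 41/55 = 0.7455
Mean = (0.3485 + 0.9067 + 0.5176 + 0.4094 + 0.7455) / 5 = 0.586

0.586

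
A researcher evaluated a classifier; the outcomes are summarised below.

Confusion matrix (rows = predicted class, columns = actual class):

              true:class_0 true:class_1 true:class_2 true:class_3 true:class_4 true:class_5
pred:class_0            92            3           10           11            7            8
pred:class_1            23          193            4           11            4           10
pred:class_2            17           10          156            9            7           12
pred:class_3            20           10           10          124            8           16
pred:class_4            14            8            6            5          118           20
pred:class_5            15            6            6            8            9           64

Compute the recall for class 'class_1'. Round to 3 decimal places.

Take TP from the diagonal, FP from the rest of the 'class_1' prediction marginal, FN from the rest of the 'class_1' actual marginal.
recall = TP/(TP+FN).
class_1: TP=193, FN=3+10+10+8+6=37 → 193/230 = 0.8391

0.839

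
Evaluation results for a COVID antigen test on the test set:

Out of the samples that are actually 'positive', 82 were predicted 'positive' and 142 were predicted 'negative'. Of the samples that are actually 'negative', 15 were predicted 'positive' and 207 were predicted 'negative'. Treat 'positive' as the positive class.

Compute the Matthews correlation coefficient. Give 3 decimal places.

0.362

MCC = (TP·TN − FP·FN) / √((TP+FP)(TP+FN)(TN+FP)(TN+FN))
Numerator = 82·207 − 15·142 = 14844
Denominator = √(97·224·222·349) = √1683441984 = 41029.7695
MCC = 14844 / 41029.7695 = 0.362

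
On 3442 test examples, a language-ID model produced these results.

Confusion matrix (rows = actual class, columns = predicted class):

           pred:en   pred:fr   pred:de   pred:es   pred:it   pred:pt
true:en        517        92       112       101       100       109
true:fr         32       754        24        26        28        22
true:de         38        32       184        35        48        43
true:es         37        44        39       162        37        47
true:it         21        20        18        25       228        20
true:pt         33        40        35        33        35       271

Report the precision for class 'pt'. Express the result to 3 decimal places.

One-vs-rest for 'pt': TP = diagonal; FP = other classes predicted 'pt'; FN = 'pt' predicted as other.
precision = TP/(TP+FP).
pt: TP=271, FP=109+22+43+47+20=241 → 271/512 = 0.5293

0.529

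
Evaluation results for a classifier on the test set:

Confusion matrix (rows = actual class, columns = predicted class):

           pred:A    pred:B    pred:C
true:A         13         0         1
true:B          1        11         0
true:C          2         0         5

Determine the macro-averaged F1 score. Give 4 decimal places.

0.8641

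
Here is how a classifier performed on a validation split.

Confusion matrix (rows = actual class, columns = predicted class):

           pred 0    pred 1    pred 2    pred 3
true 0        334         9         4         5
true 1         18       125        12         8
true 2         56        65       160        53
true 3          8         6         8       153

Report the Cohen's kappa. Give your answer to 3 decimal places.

Observed agreement pₒ = trace/N = 772/1024 = 0.7539
Expected agreement pₑ = Σ (rowᵢ·colᵢ)/N² = (352·416 + 163·205 + 334·184 + 175·219)/1024² = 0.2667
κ = (pₒ − pₑ)/(1 − pₑ) = (0.7539 − 0.2667)/(1 − 0.2667) = 0.664

0.664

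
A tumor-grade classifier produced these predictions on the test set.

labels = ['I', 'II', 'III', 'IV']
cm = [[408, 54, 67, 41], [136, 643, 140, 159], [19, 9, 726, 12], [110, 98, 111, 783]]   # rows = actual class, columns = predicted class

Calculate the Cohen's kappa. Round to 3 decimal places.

Observed agreement pₒ = trace/N = 2560/3516 = 0.7281
Expected agreement pₑ = Σ (rowᵢ·colᵢ)/N² = (570·673 + 1078·804 + 766·1044 + 1102·995)/3516² = 0.2545
κ = (pₒ − pₑ)/(1 − pₑ) = (0.7281 − 0.2545)/(1 − 0.2545) = 0.635

0.635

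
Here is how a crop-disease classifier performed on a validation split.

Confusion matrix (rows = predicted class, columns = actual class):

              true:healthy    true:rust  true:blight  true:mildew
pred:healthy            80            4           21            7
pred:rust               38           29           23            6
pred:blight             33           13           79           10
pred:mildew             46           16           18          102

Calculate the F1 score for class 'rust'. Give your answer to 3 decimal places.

0.367

One-vs-rest for 'rust': TP = diagonal; FP = other classes predicted 'rust'; FN = 'rust' predicted as other.
F1 score = 2·TP/(2·TP+FP+FN).
rust: TP=29, FP=38+23+6=67, FN=4+13+16=33 → 58/158 = 0.3671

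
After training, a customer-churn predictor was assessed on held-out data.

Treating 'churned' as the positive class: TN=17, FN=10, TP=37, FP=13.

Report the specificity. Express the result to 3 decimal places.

Specificity = TN/(TN+FP) = 17/(17+13) = 0.567

0.567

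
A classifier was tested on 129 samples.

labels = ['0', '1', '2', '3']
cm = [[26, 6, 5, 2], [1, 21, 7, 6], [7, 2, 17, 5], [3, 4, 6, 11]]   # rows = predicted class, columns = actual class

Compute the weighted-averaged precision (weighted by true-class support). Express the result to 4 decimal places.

Per-class precision (TP/(TP+FP)):
  0: TP=26, FP=6+5+2=13 → 26/39 = 0.66667
  1: TP=21, FP=1+7+6=14 → 21/35 = 0.60000
  2: TP=17, FP=7+2+5=14 → 17/31 = 0.54839
  3: TP=11, FP=3+4+6=13 → 11/24 = 0.45833
Weighted-precision = Σ (supportᵢ/N)·precisionᵢ with N=129: (37/129)·0.66667 + (33/129)·0.60000 + (35/129)·0.54839 + (24/129)·0.45833 = 0.5788

0.5788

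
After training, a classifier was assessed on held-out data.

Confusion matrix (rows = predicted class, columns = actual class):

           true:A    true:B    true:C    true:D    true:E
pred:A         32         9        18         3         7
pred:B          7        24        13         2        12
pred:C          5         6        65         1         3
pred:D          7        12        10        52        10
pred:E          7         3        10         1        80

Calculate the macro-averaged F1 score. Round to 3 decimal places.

0.608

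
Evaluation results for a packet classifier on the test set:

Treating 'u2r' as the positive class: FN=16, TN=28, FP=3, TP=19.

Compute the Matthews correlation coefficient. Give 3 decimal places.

MCC = (TP·TN − FP·FN) / √((TP+FP)(TP+FN)(TN+FP)(TN+FN))
Numerator = 19·28 − 3·16 = 484
Denominator = √(22·35·31·44) = √1050280 = 1024.8317
MCC = 484 / 1024.8317 = 0.472

0.472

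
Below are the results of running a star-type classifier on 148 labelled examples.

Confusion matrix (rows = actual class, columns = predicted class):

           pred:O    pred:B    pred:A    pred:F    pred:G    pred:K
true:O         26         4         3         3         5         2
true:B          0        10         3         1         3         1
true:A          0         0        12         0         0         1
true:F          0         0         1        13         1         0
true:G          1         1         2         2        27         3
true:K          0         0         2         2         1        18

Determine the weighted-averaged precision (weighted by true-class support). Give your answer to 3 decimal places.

0.759

Per-class precision (TP/(TP+FP)):
  O: TP=26, FP=0+0+0+1+0=1 → 26/27 = 0.9630
  B: TP=10, FP=4+0+0+1+0=5 → 10/15 = 0.6667
  A: TP=12, FP=3+3+1+2+2=11 → 12/23 = 0.5217
  F: TP=13, FP=3+1+0+2+2=8 → 13/21 = 0.6190
  G: TP=27, FP=5+3+0+1+1=10 → 27/37 = 0.7297
  K: TP=18, FP=2+1+1+0+3=7 → 18/25 = 0.7200
Weighted-precision = Σ (supportᵢ/N)·precisionᵢ with N=148: (43/148)·0.9630 + (18/148)·0.6667 + (13/148)·0.5217 + (15/148)·0.6190 + (36/148)·0.7297 + (23/148)·0.7200 = 0.759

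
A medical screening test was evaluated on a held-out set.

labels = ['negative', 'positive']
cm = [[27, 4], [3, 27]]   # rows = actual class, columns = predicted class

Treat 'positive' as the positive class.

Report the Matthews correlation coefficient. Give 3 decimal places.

MCC = (TP·TN − FP·FN) / √((TP+FP)(TP+FN)(TN+FP)(TN+FN))
Numerator = 27·27 − 4·3 = 717
Denominator = √(31·30·31·30) = √864900 = 930.0000
MCC = 717 / 930.0000 = 0.771

0.771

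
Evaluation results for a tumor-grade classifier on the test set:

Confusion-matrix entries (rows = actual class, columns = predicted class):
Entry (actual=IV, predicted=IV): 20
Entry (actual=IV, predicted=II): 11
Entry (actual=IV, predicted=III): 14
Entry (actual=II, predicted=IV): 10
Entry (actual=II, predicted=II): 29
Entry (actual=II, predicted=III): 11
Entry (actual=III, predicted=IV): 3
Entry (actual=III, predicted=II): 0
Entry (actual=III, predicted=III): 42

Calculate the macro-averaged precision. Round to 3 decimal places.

Per-class precision (TP/(TP+FP)):
  IV: TP=20, FP=10+3=13 → 20/33 = 0.6061
  II: TP=29, FP=11+0=11 → 29/40 = 0.7250
  III: TP=42, FP=14+11=25 → 42/67 = 0.6269
Macro-precision = mean = (0.6061 + 0.7250 + 0.6269) / 3 = 0.653

0.653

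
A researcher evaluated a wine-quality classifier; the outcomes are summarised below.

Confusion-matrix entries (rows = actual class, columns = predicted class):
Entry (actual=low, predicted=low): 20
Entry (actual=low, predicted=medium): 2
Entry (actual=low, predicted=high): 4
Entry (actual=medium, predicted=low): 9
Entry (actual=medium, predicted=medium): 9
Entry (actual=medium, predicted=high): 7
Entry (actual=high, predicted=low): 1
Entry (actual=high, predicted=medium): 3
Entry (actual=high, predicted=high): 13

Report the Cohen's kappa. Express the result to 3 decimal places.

0.427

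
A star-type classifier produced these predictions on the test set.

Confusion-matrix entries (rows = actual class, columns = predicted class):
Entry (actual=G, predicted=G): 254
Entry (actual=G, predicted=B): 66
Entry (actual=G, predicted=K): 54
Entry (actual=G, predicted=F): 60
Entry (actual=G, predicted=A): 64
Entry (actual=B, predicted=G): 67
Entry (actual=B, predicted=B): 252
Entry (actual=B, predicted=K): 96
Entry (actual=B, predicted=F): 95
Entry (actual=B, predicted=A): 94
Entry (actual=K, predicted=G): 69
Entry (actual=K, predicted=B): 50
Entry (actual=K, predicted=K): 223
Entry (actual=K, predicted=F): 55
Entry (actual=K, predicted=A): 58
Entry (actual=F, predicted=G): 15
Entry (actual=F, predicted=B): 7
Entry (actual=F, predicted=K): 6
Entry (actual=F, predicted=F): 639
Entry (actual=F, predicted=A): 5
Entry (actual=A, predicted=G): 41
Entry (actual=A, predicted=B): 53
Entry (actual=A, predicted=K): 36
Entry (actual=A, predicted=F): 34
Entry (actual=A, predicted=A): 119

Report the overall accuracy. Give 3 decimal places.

Accuracy = trace / total = (254+252+223+639+119=1487) / 2512 = 1487/2512 = 0.592

0.592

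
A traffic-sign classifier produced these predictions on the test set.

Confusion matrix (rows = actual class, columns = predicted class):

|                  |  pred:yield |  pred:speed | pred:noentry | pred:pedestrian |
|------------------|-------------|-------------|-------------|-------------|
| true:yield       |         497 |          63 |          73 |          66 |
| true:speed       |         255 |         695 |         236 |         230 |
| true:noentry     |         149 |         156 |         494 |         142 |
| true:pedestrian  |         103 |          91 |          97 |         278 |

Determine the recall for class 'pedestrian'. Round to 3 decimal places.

0.489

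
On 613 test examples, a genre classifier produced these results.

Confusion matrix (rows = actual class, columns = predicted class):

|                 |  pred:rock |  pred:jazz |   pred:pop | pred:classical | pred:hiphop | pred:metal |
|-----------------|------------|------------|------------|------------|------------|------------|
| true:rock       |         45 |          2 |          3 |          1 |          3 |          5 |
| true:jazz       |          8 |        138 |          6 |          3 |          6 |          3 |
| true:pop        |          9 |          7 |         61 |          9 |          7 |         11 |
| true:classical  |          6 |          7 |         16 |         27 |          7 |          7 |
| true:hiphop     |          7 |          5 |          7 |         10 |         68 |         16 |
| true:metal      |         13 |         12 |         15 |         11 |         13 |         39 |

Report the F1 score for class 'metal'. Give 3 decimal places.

0.424

Take TP from the diagonal, FP from the rest of the 'metal' prediction marginal, FN from the rest of the 'metal' actual marginal.
F1 score = 2·TP/(2·TP+FP+FN).
metal: TP=39, FP=5+3+11+7+16=42, FN=13+12+15+11+13=64 → 78/184 = 0.4239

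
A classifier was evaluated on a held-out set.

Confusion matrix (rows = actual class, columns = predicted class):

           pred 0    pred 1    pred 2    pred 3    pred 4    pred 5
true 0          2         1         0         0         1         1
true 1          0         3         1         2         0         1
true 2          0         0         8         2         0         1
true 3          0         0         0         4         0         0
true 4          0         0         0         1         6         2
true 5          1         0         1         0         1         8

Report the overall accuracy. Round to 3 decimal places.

0.660

Accuracy = trace / total = (2+3+8+4+6+8=31) / 47 = 31/47 = 0.660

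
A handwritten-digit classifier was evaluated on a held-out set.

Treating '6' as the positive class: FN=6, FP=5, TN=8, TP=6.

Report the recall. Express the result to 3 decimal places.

Recall = TP/(TP+FN) = 6/(6+6) = 6/12 = 0.500

0.500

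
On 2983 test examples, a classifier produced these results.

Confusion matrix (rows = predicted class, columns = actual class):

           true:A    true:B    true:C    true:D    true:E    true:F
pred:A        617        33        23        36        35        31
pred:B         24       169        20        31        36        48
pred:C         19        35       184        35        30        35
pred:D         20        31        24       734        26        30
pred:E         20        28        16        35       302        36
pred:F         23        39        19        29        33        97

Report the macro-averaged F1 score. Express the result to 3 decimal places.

0.634

Per-class F1 score (2·TP/(2·TP+FP+FN)):
  A: TP=617, FP=33+23+36+35+31=158, FN=24+19+20+20+23=106 → 1234/1498 = 0.8238
  B: TP=169, FP=24+20+31+36+48=159, FN=33+35+31+28+39=166 → 338/663 = 0.5098
  C: TP=184, FP=19+35+35+30+35=154, FN=23+20+24+16+19=102 → 368/624 = 0.5897
  D: TP=734, FP=20+31+24+26+30=131, FN=36+31+35+35+29=166 → 1468/1765 = 0.8317
  E: TP=302, FP=20+28+16+35+36=135, FN=35+36+30+26+33=160 → 604/899 = 0.6719
  F: TP=97, FP=23+39+19+29+33=143, FN=31+48+35+30+36=180 → 194/517 = 0.3752
Macro-F1 score = mean = (0.8238 + 0.5098 + 0.5897 + 0.8317 + 0.6719 + 0.3752) / 6 = 0.634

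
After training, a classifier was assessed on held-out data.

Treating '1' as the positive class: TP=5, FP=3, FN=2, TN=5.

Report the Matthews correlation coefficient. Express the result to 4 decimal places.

0.3393

MCC = (TP·TN − FP·FN) / √((TP+FP)(TP+FN)(TN+FP)(TN+FN))
Numerator = 5·5 − 3·2 = 19
Denominator = √(8·7·8·7) = √3136 = 56.0000
MCC = 19 / 56.0000 = 0.3393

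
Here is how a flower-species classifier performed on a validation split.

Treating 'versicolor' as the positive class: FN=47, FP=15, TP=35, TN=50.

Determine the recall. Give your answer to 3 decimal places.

0.427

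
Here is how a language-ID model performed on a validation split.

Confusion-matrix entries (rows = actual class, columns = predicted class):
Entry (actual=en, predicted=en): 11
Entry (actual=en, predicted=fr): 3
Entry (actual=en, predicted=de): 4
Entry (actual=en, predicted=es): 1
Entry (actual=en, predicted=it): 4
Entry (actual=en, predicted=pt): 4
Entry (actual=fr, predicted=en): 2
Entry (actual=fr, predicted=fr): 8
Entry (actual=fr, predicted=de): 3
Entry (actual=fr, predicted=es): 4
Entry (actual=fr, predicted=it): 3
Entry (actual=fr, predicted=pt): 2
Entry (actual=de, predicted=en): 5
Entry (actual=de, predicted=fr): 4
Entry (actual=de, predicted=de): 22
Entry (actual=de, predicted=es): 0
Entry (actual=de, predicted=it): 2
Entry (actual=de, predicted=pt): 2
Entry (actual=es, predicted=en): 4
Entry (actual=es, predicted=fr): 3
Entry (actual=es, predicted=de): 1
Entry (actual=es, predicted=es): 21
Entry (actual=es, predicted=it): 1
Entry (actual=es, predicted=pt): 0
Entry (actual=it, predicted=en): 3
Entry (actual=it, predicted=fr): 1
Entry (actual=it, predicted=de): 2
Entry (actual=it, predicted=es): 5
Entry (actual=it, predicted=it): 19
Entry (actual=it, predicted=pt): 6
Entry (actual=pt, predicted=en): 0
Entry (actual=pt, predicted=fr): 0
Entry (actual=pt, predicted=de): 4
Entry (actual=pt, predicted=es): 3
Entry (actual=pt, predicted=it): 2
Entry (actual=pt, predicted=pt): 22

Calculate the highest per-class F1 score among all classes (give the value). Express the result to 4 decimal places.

Per-class F1 score (2·TP/(2·TP+FP+FN)):
  en: TP=11, FP=2+5+4+3+0=14, FN=3+4+1+4+4=16 → 22/52 = 0.42308
  fr: TP=8, FP=3+4+3+1+0=11, FN=2+3+4+3+2=14 → 16/41 = 0.39024
  de: TP=22, FP=4+3+1+2+4=14, FN=5+4+0+2+2=13 → 44/71 = 0.61972
  es: TP=21, FP=1+4+0+5+3=13, FN=4+3+1+1+0=9 → 42/64 = 0.65625
  it: TP=19, FP=4+3+2+1+2=12, FN=3+1+2+5+6=17 → 38/67 = 0.56716
  pt: TP=22, FP=4+2+2+0+6=14, FN=0+0+4+3+2=9 → 44/67 = 0.65672
Highest is class 'pt' with F1 score = 0.6567.

0.6567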